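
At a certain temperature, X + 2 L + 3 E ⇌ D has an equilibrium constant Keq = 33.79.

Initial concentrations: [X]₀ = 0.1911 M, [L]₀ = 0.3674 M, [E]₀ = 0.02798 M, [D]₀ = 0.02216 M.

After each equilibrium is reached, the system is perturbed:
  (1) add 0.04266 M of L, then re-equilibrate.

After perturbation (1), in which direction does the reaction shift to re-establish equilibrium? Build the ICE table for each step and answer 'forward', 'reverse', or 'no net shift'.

Q₀ = 3.9218e+04 vs Keq = 33.79 ⇒ Q>K, reverse
Step 1:
                  X         L         E         D
  init       0.1911    0.3674   0.02798   0.02216
  Δ         0.02123   0.04246   0.06369  -0.02123
  eq         0.2123    0.4099   0.09167 9.2858e-04
  solve Keq expr → x = -0.02123; check Q = 33.79
Then add 0.04266 M of L.
Step 2:
                  X         L         E         D
  init       0.2123    0.4525   0.09167 9.2858e-04
  Δ       -1.8068e-04 -3.6136e-04 -5.4204e-04 1.8068e-04
  eq         0.2122    0.4522   0.09113  0.001109
  solve Keq expr → x = 1.8068e-04; check Q = 33.79

Direction: forward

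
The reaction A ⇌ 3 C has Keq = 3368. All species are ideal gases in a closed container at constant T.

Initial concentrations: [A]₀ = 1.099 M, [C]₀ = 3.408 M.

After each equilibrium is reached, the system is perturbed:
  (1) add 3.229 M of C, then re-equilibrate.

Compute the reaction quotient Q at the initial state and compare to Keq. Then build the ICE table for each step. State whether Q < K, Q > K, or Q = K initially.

Q₀ = 36.02; Q < K (proceeds forward)

Q₀ = 36.02 vs Keq = 3368 ⇒ Q<K, forward
Step 1:
                  A         C
  I           1.099     3.408
  C          -1.019     3.056
  E         0.08021     6.464
  solve Keq expr → x = 1.019; check Q = 3368
Then add 3.229 M of C.
Step 2:
                  A         C
  I         0.08021     9.693
  C          0.1535   -0.4605
  E          0.2337     9.233
  solve Keq expr → x = -0.1535; check Q = 3368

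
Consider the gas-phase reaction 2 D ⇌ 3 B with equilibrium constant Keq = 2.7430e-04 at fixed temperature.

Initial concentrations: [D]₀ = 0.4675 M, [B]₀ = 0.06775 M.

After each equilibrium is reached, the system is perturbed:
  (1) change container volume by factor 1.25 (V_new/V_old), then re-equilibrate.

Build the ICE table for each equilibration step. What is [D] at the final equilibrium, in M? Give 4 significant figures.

Q₀ = 0.001423 vs Keq = 2.7430e-04 ⇒ Q>K, reverse
Step 1:
                    D           B
  Initial      0.4675     0.06775
  Change      0.01839    -0.02759
  Equil        0.4859     0.04016
  solve Keq expr → x = -0.009197; check Q = 2.7430e-04
Then change container volume by factor 1.25 (V_new/V_old).
Step 2:
                    D           B
  Initial      0.3887     0.03213
  Change    -0.001591    0.002386
  Equil        0.3871     0.03451
  solve Keq expr → x = 7.9541e-04; check Q = 2.7430e-04

[D]_eq = 0.3871 M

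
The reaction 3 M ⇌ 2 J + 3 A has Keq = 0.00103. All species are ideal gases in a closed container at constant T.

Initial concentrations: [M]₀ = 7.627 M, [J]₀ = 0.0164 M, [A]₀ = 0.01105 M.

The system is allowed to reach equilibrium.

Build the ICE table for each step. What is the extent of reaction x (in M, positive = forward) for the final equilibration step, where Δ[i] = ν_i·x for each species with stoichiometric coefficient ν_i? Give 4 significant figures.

Q₀ = 8.1792e-13 vs Keq = 0.00103 ⇒ Q<K, forward
Step 1:
                    M           J           A
  I             7.627      0.0164     0.01105
  C           -0.9149      0.6099      0.9149
  E             6.712      0.6263       0.926
  solve Keq expr → x = 0.305; check Q = 0.00103

x = 0.305 M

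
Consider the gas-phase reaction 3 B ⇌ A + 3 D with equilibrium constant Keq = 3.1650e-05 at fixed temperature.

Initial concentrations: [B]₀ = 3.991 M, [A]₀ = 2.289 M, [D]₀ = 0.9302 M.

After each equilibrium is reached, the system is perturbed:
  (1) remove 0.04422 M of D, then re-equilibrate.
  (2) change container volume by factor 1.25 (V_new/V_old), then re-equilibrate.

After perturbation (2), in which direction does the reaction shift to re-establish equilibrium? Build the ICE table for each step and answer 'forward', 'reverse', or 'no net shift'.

Direction: forward

Q₀ = 0.02898 vs Keq = 3.1650e-05 ⇒ Q>K, reverse
Step 1:
                  B         A         D
  init        3.991     2.289    0.9302
  Δ            0.81     -0.27     -0.81
  eq          4.801     2.019    0.1202
  solve Keq expr → x = -0.27; check Q = 3.1650e-05
Then remove 0.04422 M of D.
Step 2:
                  B         A         D
  init        4.801     2.019   0.07594
  Δ        -0.04287   0.01429   0.04287
  eq          4.758     2.033    0.1188
  solve Keq expr → x = 0.01429; check Q = 3.1650e-05
Then change container volume by factor 1.25 (V_new/V_old).
Step 3:
                  B         A         D
  init        3.807     1.627   0.09504
  Δ       -0.007099  0.002366  0.007099
  eq          3.799     1.629    0.1021
  solve Keq expr → x = 0.002366; check Q = 3.1650e-05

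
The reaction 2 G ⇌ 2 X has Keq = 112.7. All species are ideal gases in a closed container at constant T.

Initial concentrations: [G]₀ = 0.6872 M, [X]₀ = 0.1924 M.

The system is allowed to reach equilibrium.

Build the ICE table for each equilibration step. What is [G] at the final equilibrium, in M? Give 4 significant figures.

[G]_eq = 0.07572 M

Q₀ = 0.07839 vs Keq = 112.7 ⇒ Q<K, forward
Step 1:
                    G           X
  init         0.6872      0.1924
  Δ           -0.6115      0.6115
  eq          0.07572      0.8039
  solve Keq expr → x = 0.3057; check Q = 112.7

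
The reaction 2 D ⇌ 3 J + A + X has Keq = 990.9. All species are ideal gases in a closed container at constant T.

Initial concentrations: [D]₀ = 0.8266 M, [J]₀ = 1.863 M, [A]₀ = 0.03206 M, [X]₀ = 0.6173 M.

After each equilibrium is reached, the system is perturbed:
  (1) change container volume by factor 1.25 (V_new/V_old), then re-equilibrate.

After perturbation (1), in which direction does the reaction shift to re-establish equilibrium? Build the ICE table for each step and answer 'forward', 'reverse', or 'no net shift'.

Q₀ = 0.1873 vs Keq = 990.9 ⇒ Q<K, forward
Step 1:
                   D          J          A          X
  I           0.8266      1.863    0.03206     0.6173
  C          -0.7263      1.089     0.3631     0.3631
  E           0.1003      2.952     0.3952     0.9804
  solve Keq expr → x = 0.3631; check Q = 990.9
Then change container volume by factor 1.25 (V_new/V_old).
Step 2:
                   D          J          A          X
  I          0.08025      2.362     0.3162     0.7844
  C         -0.02039    0.03058    0.01019    0.01019
  E          0.05987      2.393     0.3264     0.7945
  solve Keq expr → x = 0.01019; check Q = 990.9

Direction: forward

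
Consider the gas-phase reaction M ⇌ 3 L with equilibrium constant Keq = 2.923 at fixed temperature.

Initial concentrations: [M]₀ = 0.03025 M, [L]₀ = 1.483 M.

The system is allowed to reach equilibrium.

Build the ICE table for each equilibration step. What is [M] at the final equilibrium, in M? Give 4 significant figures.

Q₀ = 107.8 vs Keq = 2.923 ⇒ Q>K, reverse
Step 1:
                   M          L
  I          0.03025      1.483
  C           0.2016    -0.6047
  E           0.2318     0.8783
  solve Keq expr → x = -0.2016; check Q = 2.923

[M]_eq = 0.2318 M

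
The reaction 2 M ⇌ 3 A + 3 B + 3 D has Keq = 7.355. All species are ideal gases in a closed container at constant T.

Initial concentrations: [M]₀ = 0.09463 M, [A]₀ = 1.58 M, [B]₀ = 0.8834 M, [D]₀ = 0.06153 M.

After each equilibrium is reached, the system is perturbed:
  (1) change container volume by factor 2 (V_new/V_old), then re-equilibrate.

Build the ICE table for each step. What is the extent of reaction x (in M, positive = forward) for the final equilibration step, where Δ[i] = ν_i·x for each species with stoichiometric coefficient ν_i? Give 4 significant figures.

Q₀ = 0.07074 vs Keq = 7.355 ⇒ Q<K, forward
Step 1:
                  M         A         B         D
  Initial   0.09463      1.58    0.8834   0.06153
  Change   -0.05423   0.08134   0.08134   0.08134
  Equil      0.0404     1.661    0.9647    0.1429
  solve Keq expr → x = 0.02711; check Q = 7.355
Then change container volume by factor 2 (V_new/V_old).
Step 2:
                  M         A         B         D
  Initial    0.0202    0.8307    0.4824   0.07143
  Change   -0.01701   0.02552   0.02552   0.02552
  Equil    0.003192    0.8562    0.5079   0.09695
  solve Keq expr → x = 0.008505; check Q = 7.355

x = 0.008505 M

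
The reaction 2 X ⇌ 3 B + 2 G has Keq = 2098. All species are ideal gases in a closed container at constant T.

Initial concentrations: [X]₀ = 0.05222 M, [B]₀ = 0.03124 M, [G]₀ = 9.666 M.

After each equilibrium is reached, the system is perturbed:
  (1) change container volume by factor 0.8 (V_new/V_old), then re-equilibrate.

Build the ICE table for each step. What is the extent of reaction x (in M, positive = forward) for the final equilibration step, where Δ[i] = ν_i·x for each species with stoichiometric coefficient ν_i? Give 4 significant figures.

x = -0.001369 M

Q₀ = 1.045 vs Keq = 2098 ⇒ Q<K, forward
Step 1:
                  X         B         G
  I         0.05222   0.03124     9.666
  C        -0.04556   0.06834   0.04556
  E        0.006662   0.09958     9.712
  solve Keq expr → x = 0.02278; check Q = 2098
Then change container volume by factor 0.8 (V_new/V_old).
Step 2:
                  X         B         G
  I        0.008328    0.1245     12.14
  C        0.002737 -0.004106 -0.002737
  E         0.01106    0.1204     12.14
  solve Keq expr → x = -0.001369; check Q = 2098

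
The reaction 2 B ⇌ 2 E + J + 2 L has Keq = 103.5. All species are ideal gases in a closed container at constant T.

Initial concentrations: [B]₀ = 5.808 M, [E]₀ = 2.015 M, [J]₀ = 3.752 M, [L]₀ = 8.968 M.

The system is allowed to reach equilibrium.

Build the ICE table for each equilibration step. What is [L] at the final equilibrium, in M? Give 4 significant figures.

Q₀ = 36.32 vs Keq = 103.5 ⇒ Q<K, forward
Step 1:
                    B           E           J           L
  I             5.808       2.015       3.752       8.968
  C           -0.6688      0.6688      0.3344      0.6688
  E             5.139       2.684       4.086       9.637
  solve Keq expr → x = 0.3344; check Q = 103.5

[L]_eq = 9.637 M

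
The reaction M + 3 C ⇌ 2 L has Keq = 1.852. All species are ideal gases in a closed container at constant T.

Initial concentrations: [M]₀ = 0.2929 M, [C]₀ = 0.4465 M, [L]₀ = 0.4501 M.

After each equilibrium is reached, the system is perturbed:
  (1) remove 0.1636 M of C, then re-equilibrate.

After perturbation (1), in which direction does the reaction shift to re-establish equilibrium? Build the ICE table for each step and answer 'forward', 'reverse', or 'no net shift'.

Direction: reverse

Q₀ = 7.77 vs Keq = 1.852 ⇒ Q>K, reverse
Step 1:
                  M         C         L
  init       0.2929    0.4465    0.4501
  Δ         0.04678    0.1403  -0.09355
  eq         0.3397    0.5868    0.3565
  solve Keq expr → x = -0.04678; check Q = 1.852
Then remove 0.1636 M of C.
Step 2:
                  M         C         L
  init       0.3397    0.4232    0.3565
  Δ         0.02849   0.08546  -0.05697
  eq         0.3682    0.5087    0.2996
  solve Keq expr → x = -0.02849; check Q = 1.852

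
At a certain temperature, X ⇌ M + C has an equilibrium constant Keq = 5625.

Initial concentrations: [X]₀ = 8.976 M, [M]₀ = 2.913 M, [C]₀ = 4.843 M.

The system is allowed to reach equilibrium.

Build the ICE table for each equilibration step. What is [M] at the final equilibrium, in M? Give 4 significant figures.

Q₀ = 1.572 vs Keq = 5625 ⇒ Q<K, forward
Step 1:
                    X           M           C
  init          8.976       2.913       4.843
  Δ            -8.947       8.947       8.947
  eq          0.02908       11.86       13.79
  solve Keq expr → x = 8.947; check Q = 5625

[M]_eq = 11.86 M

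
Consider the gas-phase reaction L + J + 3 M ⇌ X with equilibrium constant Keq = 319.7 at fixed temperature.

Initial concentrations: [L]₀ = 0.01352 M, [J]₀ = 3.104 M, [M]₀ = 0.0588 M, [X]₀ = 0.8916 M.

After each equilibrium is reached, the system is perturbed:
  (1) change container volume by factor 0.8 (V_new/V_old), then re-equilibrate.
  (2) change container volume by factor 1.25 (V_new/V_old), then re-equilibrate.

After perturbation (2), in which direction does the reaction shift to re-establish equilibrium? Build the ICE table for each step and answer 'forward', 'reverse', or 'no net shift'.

Q₀ = 1.0451e+05 vs Keq = 319.7 ⇒ Q>K, reverse
Step 1:
                   L          J          M          X
  Initial    0.01352      3.104     0.0588     0.8916
  Change     0.05635    0.05635     0.1691   -0.05635
  Equil      0.06987       3.16     0.2279     0.8352
  solve Keq expr → x = -0.05635; check Q = 319.7
Then change container volume by factor 0.8 (V_new/V_old).
Step 2:
                   L          J          M          X
  Initial    0.08734       3.95     0.2848      1.044
  Change    -0.01817   -0.01817   -0.05452    0.01817
  Equil      0.06917      3.932     0.2303      1.062
  solve Keq expr → x = 0.01817; check Q = 319.7
Then change container volume by factor 1.25 (V_new/V_old).
Step 3:
                   L          J          M          X
  Initial    0.05534      3.146     0.1842     0.8498
  Change     0.01454    0.01454    0.04362   -0.01454
  Equil      0.06987       3.16     0.2279     0.8352
  solve Keq expr → x = -0.01454; check Q = 319.7

Direction: reverse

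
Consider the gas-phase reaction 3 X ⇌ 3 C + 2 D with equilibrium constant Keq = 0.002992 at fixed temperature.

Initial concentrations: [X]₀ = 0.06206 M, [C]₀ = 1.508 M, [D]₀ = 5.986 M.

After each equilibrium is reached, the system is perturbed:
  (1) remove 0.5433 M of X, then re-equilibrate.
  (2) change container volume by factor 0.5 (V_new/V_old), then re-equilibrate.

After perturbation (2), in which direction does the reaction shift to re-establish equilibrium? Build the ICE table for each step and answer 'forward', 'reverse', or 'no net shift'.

Direction: reverse

Q₀ = 5.1409e+05 vs Keq = 0.002992 ⇒ Q>K, reverse
Step 1:
                  X         C         D
  Initial   0.06206     1.508     5.986
  Change      1.435    -1.435   -0.9564
  Equil       1.497   0.07346      5.03
  solve Keq expr → x = -0.4782; check Q = 0.002992
Then remove 0.5433 M of X.
Step 2:
                  X         C         D
  Initial    0.9533   0.07346      5.03
  Change    0.02532  -0.02532  -0.01688
  Equil      0.9786   0.04814     5.013
  solve Keq expr → x = -0.008439; check Q = 0.002992
Then change container volume by factor 0.5 (V_new/V_old).
Step 3:
                  X         C         D
  Initial     1.957   0.09629     10.03
  Change    0.03447  -0.03447  -0.02298
  Equil       1.992   0.06182        10
  solve Keq expr → x = -0.01149; check Q = 0.002992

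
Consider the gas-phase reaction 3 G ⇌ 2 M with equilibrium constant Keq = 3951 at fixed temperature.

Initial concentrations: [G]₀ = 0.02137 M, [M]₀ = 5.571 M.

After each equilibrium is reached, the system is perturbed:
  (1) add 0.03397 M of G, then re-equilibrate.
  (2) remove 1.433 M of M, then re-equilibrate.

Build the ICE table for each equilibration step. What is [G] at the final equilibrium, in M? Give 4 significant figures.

Q₀ = 3.1802e+06 vs Keq = 3951 ⇒ Q>K, reverse
Step 1:
                  G         M
  Initial   0.02137     5.571
  Change     0.1746   -0.1164
  Equil       0.196     5.455
  solve Keq expr → x = -0.05821; check Q = 3951
Then add 0.03397 M of G.
Step 2:
                  G         M
  Initial      0.23     5.455
  Change   -0.03344   0.02229
  Equil      0.1965     5.477
  solve Keq expr → x = 0.01115; check Q = 3951
Then remove 1.433 M of M.
Step 3:
                  G         M
  Initial    0.1965     4.044
  Change   -0.03536   0.02357
  Equil      0.1612     4.067
  solve Keq expr → x = 0.01179; check Q = 3951

[G]_eq = 0.1612 M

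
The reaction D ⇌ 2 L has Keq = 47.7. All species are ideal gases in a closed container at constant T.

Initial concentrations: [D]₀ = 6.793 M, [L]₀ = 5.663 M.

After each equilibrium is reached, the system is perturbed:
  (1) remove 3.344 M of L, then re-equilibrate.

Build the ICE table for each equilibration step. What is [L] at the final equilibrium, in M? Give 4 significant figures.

Q₀ = 4.721 vs Keq = 47.7 ⇒ Q<K, forward
Step 1:
                  D         L
  I           6.793     5.663
  C          -3.467     6.933
  E           3.326      12.6
  solve Keq expr → x = 3.467; check Q = 47.7
Then remove 3.344 M of L.
Step 2:
                  D         L
  I           3.326     9.252
  C           -0.83      1.66
  E           2.496     10.91
  solve Keq expr → x = 0.83; check Q = 47.7

[L]_eq = 10.91 M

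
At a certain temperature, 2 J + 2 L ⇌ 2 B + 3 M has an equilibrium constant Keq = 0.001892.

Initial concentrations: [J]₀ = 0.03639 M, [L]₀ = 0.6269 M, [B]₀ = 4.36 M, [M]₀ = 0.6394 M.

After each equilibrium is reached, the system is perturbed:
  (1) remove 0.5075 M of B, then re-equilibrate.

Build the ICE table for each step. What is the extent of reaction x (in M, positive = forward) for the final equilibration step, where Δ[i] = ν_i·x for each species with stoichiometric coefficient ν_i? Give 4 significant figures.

Q₀ = 9548 vs Keq = 0.001892 ⇒ Q>K, reverse
Step 1:
                  J         L         B         M
  init      0.03639    0.6269      4.36    0.6394
  Δ          0.4067    0.4067   -0.4067     -0.61
  eq         0.4431     1.034     3.953   0.02939
  solve Keq expr → x = -0.2033; check Q = 0.001892
Then remove 0.5075 M of B.
Step 2:
                  J         L         B         M
  init       0.4431     1.034     3.446   0.02939
  Δ       -0.001789 -0.001789  0.001789  0.002684
  eq         0.4413     1.032     3.448   0.03207
  solve Keq expr → x = 8.9473e-04; check Q = 0.001892

x = 8.9473e-04 M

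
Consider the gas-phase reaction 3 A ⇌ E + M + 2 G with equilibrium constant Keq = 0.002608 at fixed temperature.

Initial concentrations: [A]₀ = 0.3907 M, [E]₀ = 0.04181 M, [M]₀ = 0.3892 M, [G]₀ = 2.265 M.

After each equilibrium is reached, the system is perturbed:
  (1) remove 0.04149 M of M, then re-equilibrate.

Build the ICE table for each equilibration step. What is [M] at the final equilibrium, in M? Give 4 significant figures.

[M]_eq = 0.3061 M

Q₀ = 1.4 vs Keq = 0.002608 ⇒ Q>K, reverse
Step 1:
                  A         E         M         G
  Initial    0.3907   0.04181    0.3892     2.265
  Change     0.1248  -0.04159  -0.04159  -0.08319
  Equil      0.5155 2.1589e-04    0.3476     2.182
  solve Keq expr → x = -0.04159; check Q = 0.002608
Then remove 0.04149 M of M.
Step 2:
                  A         E         M         G
  Initial    0.5155 2.1589e-04    0.3061     2.182
  Change  -8.7299e-05 2.9100e-05 2.9100e-05 5.8200e-05
  Equil      0.5154 2.4499e-04    0.3061     2.182
  solve Keq expr → x = 2.9100e-05; check Q = 0.002608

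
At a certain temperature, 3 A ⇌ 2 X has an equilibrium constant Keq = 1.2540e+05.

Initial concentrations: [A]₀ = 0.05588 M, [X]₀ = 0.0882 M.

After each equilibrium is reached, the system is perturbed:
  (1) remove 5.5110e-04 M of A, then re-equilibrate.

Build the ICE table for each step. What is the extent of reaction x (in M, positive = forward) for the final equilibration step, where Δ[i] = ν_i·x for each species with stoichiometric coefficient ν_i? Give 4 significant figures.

Q₀ = 44.58 vs Keq = 1.2540e+05 ⇒ Q<K, forward
Step 1:
                    A           X
  I           0.05588      0.0882
  C          -0.05096     0.03397
  E          0.004919      0.1222
  solve Keq expr → x = 0.01699; check Q = 1.2540e+05
Then remove 5.5110e-04 M of A.
Step 2:
                    A           X
  I          0.004368      0.1222
  C        5.4141e-04 -3.6094e-04
  E          0.004909      0.1218
  solve Keq expr → x = -1.8047e-04; check Q = 1.2540e+05

x = -1.8047e-04 M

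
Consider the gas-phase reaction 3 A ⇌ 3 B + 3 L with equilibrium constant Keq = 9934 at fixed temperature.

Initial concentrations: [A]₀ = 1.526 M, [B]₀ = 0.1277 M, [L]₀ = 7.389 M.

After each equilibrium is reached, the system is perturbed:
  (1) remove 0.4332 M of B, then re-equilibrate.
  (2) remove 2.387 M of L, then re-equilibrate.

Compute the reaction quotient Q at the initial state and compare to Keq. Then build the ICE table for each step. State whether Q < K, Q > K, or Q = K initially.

Q₀ = 0.2364; Q < K (proceeds forward)

Q₀ = 0.2364 vs Keq = 9934 ⇒ Q<K, forward
Step 1:
                  A         B         L
  Initial     1.526    0.1277     7.389
  Change     -1.059     1.059     1.059
  Equil      0.4666     1.187     8.448
  solve Keq expr → x = 0.3531; check Q = 9934
Then remove 0.4332 M of B.
Step 2:
                  A         B         L
  Initial    0.4666    0.7539     8.448
  Change    -0.1188    0.1188    0.1188
  Equil      0.3478    0.8727     8.567
  solve Keq expr → x = 0.03959; check Q = 9934
Then remove 2.387 M of L.
Step 3:
                  A         B         L
  Initial    0.3478    0.8727      6.18
  Change   -0.07278   0.07278   0.07278
  Equil       0.275    0.9455     6.253
  solve Keq expr → x = 0.02426; check Q = 9934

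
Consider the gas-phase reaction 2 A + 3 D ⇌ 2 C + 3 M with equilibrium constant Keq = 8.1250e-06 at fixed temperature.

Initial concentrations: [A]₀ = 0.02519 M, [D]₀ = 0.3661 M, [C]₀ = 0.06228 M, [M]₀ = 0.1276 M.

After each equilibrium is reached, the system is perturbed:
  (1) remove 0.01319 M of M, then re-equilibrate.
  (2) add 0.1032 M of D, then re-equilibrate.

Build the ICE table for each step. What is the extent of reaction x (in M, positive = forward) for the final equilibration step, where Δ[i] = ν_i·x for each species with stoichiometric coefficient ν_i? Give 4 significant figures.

Q₀ = 0.2588 vs Keq = 8.1250e-06 ⇒ Q>K, reverse
Step 1:
                    A           D           C           M
  init        0.02519      0.3661     0.06228      0.1276
  Δ           0.05507     0.08261    -0.05507    -0.08261
  eq          0.08026      0.4487    0.007206     0.04499
  solve Keq expr → x = -0.02754; check Q = 8.1250e-06
Then remove 0.01319 M of M.
Step 2:
                    A           D           C           M
  init        0.08026      0.4487    0.007206      0.0318
  Δ         -0.002561   -0.003841    0.002561    0.003841
  eq           0.0777      0.4449    0.009767     0.03564
  solve Keq expr → x = 0.00128; check Q = 8.1250e-06
Then add 0.1032 M of D.
Step 3:
                    A           D           C           M
  init         0.0777      0.5481    0.009767     0.03564
  Δ         -0.001821   -0.002731    0.001821    0.002731
  eq          0.07588      0.5453     0.01159     0.03837
  solve Keq expr → x = 9.1050e-04; check Q = 8.1250e-06

x = 9.1050e-04 M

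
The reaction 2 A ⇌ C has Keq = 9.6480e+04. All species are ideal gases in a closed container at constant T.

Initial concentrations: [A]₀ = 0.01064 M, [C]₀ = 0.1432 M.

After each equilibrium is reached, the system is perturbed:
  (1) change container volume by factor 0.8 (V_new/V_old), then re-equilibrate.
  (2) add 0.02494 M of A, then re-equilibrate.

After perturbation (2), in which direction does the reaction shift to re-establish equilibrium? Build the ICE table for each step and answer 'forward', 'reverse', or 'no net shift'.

Direction: forward

Q₀ = 1265 vs Keq = 9.6480e+04 ⇒ Q<K, forward
Step 1:
                   A          C
  Initial    0.01064     0.1432
  Change   -0.009402   0.004701
  Equil     0.001238     0.1479
  solve Keq expr → x = 0.004701; check Q = 9.6480e+04
Then change container volume by factor 0.8 (V_new/V_old).
Step 2:
                   A          C
  Initial   0.001548     0.1849
  Change  -1.6309e-04 8.1543e-05
  Equil     0.001385      0.185
  solve Keq expr → x = 8.1543e-05; check Q = 9.6480e+04
Then add 0.02494 M of A.
Step 3:
                   A          C
  Initial    0.02632      0.185
  Change    -0.02489    0.01245
  Equil      0.00143     0.1974
  solve Keq expr → x = 0.01245; check Q = 9.6480e+04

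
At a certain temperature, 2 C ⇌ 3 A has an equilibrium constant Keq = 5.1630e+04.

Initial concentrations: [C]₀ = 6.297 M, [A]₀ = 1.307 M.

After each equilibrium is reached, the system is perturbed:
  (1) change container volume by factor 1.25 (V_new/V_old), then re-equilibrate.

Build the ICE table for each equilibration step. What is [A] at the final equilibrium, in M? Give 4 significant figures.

Q₀ = 0.05631 vs Keq = 5.1630e+04 ⇒ Q<K, forward
Step 1:
                    C           A
  Initial       6.297       1.307
  Change       -6.147        9.22
  Equil        0.1503       10.53
  solve Keq expr → x = 3.073; check Q = 5.1630e+04
Then change container volume by factor 1.25 (V_new/V_old).
Step 2:
                    C           A
  Initial      0.1203       8.422
  Change     -0.01234     0.01851
  Equil        0.1079        8.44
  solve Keq expr → x = 0.00617; check Q = 5.1630e+04

[A]_eq = 8.44 M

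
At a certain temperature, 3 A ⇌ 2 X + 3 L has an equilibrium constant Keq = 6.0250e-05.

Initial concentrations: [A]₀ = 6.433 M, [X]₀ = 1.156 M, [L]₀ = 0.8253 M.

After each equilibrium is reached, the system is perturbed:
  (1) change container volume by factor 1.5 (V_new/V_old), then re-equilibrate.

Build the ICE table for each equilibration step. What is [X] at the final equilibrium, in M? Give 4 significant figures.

Q₀ = 0.002822 vs Keq = 6.0250e-05 ⇒ Q>K, reverse
Step 1:
                  A         X         L
  Initial     6.433     1.156    0.8253
  Change      0.513    -0.342    -0.513
  Equil       6.946     0.814    0.3123
  solve Keq expr → x = -0.171; check Q = 6.0250e-05
Then change container volume by factor 1.5 (V_new/V_old).
Step 2:
                  A         X         L
  Initial     4.631    0.5427    0.2082
  Change   -0.05093   0.03395   0.05093
  Equil        4.58    0.5766    0.2592
  solve Keq expr → x = 0.01698; check Q = 6.0250e-05

[X]_eq = 0.5766 M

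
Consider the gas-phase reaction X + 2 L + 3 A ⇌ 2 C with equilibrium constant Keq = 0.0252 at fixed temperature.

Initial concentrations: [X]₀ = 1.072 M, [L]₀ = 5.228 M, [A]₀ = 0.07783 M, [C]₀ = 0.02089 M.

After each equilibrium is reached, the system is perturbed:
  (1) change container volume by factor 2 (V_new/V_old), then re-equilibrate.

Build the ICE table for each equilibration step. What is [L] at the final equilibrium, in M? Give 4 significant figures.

[L]_eq = 2.621 M

Q₀ = 0.03159 vs Keq = 0.0252 ⇒ Q>K, reverse
Step 1:
                  X         L         A         C
  I           1.072     5.228   0.07783   0.02089
  C       7.1953e-04  0.001439  0.002159 -0.001439
  E           1.073     5.229   0.07999   0.01945
  solve Keq expr → x = -7.1953e-04; check Q = 0.0252
Then change container volume by factor 2 (V_new/V_old).
Step 2:
                  X         L         A         C
  I          0.5364     2.615   0.03999  0.009725
  C        0.003178  0.006357  0.009535 -0.006357
  E          0.5395     2.621   0.04953  0.003369
  solve Keq expr → x = -0.003178; check Q = 0.0252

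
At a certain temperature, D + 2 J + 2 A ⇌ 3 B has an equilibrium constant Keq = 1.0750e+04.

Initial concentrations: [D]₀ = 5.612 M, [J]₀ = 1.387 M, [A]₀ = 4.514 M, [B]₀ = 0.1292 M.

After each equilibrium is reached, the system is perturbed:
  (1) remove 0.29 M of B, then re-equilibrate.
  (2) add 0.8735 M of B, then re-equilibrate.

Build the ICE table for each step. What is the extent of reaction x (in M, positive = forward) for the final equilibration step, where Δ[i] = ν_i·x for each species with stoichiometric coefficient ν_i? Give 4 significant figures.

Q₀ = 9.8038e-06 vs Keq = 1.0750e+04 ⇒ Q<K, forward
Step 1:
                  D         J         A         B
  I           5.612     1.387     4.514    0.1292
  C         -0.6912    -1.382    -1.382     2.074
  E           4.921   0.00454     3.132     2.203
  solve Keq expr → x = 0.6912; check Q = 1.0750e+04
Then remove 0.29 M of B.
Step 2:
                  D         J         A         B
  I           4.921   0.00454     3.132     1.913
  C       -4.3067e-04 -8.6133e-04 -8.6133e-04  0.001292
  E            4.92  0.003678     3.131     1.914
  solve Keq expr → x = 4.3067e-04; check Q = 1.0750e+04
Then add 0.8735 M of B.
Step 3:
                  D         J         A         B
  I            4.92  0.003678     3.131     2.788
  C        0.001383  0.002765  0.002765 -0.004148
  E           4.922  0.006443     3.133     2.784
  solve Keq expr → x = -0.001383; check Q = 1.0750e+04

x = -0.001383 M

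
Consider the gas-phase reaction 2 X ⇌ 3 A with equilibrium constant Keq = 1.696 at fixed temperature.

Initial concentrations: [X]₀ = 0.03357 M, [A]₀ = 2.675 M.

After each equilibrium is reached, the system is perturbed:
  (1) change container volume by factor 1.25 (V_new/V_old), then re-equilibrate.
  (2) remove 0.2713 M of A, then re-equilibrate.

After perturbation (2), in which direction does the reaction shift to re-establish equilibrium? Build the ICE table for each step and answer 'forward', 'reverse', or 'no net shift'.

Direction: forward

Q₀ = 1.6985e+04 vs Keq = 1.696 ⇒ Q>K, reverse
Step 1:
                   X          A
  Initial    0.03357      2.675
  Change      0.9807     -1.471
  Equil        1.014      1.204
  solve Keq expr → x = -0.4904; check Q = 1.696
Then change container volume by factor 1.25 (V_new/V_old).
Step 2:
                   X          A
  Initial     0.8114     0.9631
  Change    -0.03154    0.04731
  Equil       0.7799       1.01
  solve Keq expr → x = 0.01577; check Q = 1.696
Then remove 0.2713 M of A.
Step 3:
                   X          A
  Initial     0.7799     0.7391
  Change     -0.1137     0.1705
  Equil       0.6662     0.9097
  solve Keq expr → x = 0.05685; check Q = 1.696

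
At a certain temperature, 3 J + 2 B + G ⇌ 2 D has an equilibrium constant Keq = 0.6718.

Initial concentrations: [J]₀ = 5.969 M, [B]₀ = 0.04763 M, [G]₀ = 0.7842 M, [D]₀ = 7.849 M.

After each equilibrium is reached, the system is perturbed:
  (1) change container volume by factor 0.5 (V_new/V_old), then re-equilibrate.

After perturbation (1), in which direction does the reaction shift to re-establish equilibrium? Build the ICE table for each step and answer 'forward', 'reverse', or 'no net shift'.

Direction: forward

Q₀ = 162.8 vs Keq = 0.6718 ⇒ Q>K, reverse
Step 1:
                  J         B         G         D
  I           5.969   0.04763    0.7842     7.849
  C          0.7045    0.4697    0.2348   -0.4697
  E           6.674    0.5173     1.019     7.379
  solve Keq expr → x = -0.2348; check Q = 0.6718
Then change container volume by factor 0.5 (V_new/V_old).
Step 2:
                  J         B         G         D
  I           13.35     1.035     2.038     14.76
  C          -1.047   -0.6983   -0.3491    0.6983
  E            12.3    0.3364     1.689     15.46
  solve Keq expr → x = 0.3491; check Q = 0.6718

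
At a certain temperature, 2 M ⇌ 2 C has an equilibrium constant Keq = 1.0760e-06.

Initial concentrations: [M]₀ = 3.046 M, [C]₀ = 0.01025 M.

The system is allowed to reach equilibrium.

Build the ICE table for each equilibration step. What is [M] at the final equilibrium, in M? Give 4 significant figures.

[M]_eq = 3.053 M

Q₀ = 1.1324e-05 vs Keq = 1.0760e-06 ⇒ Q>K, reverse
Step 1:
                   M          C
  init         3.046    0.01025
  Δ         0.007083  -0.007083
  eq           3.053   0.003167
  solve Keq expr → x = -0.003542; check Q = 1.0760e-06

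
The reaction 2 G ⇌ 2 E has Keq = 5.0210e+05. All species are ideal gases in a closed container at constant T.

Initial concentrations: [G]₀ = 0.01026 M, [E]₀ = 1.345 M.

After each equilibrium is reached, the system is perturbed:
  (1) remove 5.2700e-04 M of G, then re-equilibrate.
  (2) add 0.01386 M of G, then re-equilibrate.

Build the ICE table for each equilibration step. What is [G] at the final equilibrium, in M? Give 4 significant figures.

Q₀ = 1.7185e+04 vs Keq = 5.0210e+05 ⇒ Q<K, forward
Step 1:
                    G           E
  Initial     0.01026       1.345
  Change     -0.00835     0.00835
  Equil       0.00191       1.353
  solve Keq expr → x = 0.004175; check Q = 5.0210e+05
Then remove 5.2700e-04 M of G.
Step 2:
                    G           E
  Initial    0.001383       1.353
  Change   5.2626e-04 -5.2626e-04
  Equil      0.001909       1.353
  solve Keq expr → x = -2.6313e-04; check Q = 5.0210e+05
Then add 0.01386 M of G.
Step 3:
                    G           E
  Initial     0.01577       1.353
  Change     -0.01384     0.01384
  Equil      0.001929       1.367
  solve Keq expr → x = 0.00692; check Q = 5.0210e+05

[G]_eq = 0.001929 M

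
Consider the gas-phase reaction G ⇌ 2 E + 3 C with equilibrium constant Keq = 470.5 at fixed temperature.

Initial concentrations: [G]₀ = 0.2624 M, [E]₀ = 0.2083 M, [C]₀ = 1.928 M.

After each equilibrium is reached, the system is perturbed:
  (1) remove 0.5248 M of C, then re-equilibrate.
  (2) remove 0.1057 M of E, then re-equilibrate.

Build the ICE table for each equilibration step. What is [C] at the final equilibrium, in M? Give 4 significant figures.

[C]_eq = 2.166 M

Q₀ = 1.185 vs Keq = 470.5 ⇒ Q<K, forward
Step 1:
                  G         E         C
  init       0.2624    0.2083     1.928
  Δ         -0.2432    0.4863    0.7295
  eq        0.01925    0.6946     2.657
  solve Keq expr → x = 0.2432; check Q = 470.5
Then remove 0.5248 M of C.
Step 2:
                  G         E         C
  init      0.01925    0.6946     2.133
  Δ       -0.008434   0.01687    0.0253
  eq        0.01081    0.7115     2.158
  solve Keq expr → x = 0.008434; check Q = 470.5
Then remove 0.1057 M of E.
Step 3:
                  G         E         C
  init      0.01081    0.6058     2.158
  Δ        -0.00274   0.00548   0.00822
  eq       0.008072    0.6113     2.166
  solve Keq expr → x = 0.00274; check Q = 470.5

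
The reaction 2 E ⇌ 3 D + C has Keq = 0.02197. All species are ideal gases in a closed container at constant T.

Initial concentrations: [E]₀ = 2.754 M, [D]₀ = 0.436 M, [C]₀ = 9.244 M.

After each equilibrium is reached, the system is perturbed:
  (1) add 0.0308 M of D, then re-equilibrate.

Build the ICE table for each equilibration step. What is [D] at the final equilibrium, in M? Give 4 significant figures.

[D]_eq = 0.2711 M

Q₀ = 0.101 vs Keq = 0.02197 ⇒ Q>K, reverse
Step 1:
                  E         D         C
  Initial     2.754     0.436     9.244
  Change     0.1108   -0.1663  -0.05542
  Equil       2.865    0.2697     9.189
  solve Keq expr → x = -0.05542; check Q = 0.02197
Then add 0.0308 M of D.
Step 2:
                  E         D         C
  Initial     2.865    0.3005     9.189
  Change    0.01965  -0.02947 -0.009824
  Equil       2.884    0.2711     9.179
  solve Keq expr → x = -0.009824; check Q = 0.02197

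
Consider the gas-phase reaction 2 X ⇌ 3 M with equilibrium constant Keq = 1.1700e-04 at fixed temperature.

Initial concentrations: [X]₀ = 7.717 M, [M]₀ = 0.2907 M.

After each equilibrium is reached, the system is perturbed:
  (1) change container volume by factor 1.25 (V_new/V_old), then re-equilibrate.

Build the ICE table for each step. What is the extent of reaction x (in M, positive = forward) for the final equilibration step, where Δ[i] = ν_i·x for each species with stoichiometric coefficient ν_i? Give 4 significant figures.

x = 0.003909 M

Q₀ = 4.1251e-04 vs Keq = 1.1700e-04 ⇒ Q>K, reverse
Step 1:
                   X          M
  init         7.717     0.2907
  Δ          0.06575   -0.09862
  eq           7.783     0.1921
  solve Keq expr → x = -0.03287; check Q = 1.1700e-04
Then change container volume by factor 1.25 (V_new/V_old).
Step 2:
                   X          M
  init         6.226     0.1537
  Δ        -0.007818    0.01173
  eq           6.218     0.1654
  solve Keq expr → x = 0.003909; check Q = 1.1700e-04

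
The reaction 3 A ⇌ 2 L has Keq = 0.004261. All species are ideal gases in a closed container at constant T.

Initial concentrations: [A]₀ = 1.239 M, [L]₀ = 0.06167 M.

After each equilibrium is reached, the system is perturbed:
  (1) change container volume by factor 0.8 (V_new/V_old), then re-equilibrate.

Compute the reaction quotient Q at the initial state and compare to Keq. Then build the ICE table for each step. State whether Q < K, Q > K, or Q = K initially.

Q₀ = 0.002 vs Keq = 0.004261 ⇒ Q<K, forward
Step 1:
                    A           L
  Initial       1.239     0.06167
  Change     -0.03659      0.0244
  Equil         1.202     0.08607
  solve Keq expr → x = 0.0122; check Q = 0.004261
Then change container volume by factor 0.8 (V_new/V_old).
Step 2:
                    A           L
  Initial       1.503      0.1076
  Change     -0.01615     0.01077
  Equil         1.487      0.1183
  solve Keq expr → x = 0.005383; check Q = 0.004261

Q₀ = 0.002; Q < K (proceeds forward)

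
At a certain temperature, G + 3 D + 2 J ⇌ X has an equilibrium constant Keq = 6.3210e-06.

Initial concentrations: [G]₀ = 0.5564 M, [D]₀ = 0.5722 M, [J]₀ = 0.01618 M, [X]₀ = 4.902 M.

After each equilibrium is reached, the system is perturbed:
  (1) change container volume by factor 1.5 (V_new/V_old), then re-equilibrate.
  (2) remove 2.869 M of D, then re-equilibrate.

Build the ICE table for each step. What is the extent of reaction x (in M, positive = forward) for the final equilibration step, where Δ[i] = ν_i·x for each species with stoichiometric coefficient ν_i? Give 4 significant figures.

Q₀ = 1.7963e+05 vs Keq = 6.3210e-06 ⇒ Q>K, reverse
Step 1:
                    G           D           J           X
  Initial      0.5564      0.5722     0.01618       4.902
  Change        3.414       10.24       6.829      -3.414
  Equil         3.971       10.82       6.845       1.488
  solve Keq expr → x = -3.414; check Q = 6.3210e-06
Then change container volume by factor 1.5 (V_new/V_old).
Step 2:
                    G           D           J           X
  Initial       2.647        7.21       4.563      0.9918
  Change       0.5453       1.636       1.091     -0.5453
  Equil         3.192       8.846       5.654      0.4465
  solve Keq expr → x = -0.5453; check Q = 6.3210e-06
Then remove 2.869 M of D.
Step 3:
                    G           D           J           X
  Initial       3.192       5.977       5.654      0.4465
  Change        0.215       0.645        0.43      -0.215
  Equil         3.407       6.622       6.084      0.2315
  solve Keq expr → x = -0.215; check Q = 6.3210e-06

x = -0.215 M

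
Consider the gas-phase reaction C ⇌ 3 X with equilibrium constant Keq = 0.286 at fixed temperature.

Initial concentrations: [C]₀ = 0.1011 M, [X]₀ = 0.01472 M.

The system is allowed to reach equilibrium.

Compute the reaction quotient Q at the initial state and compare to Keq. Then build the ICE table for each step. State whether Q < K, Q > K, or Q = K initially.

Q₀ = 3.1548e-05 vs Keq = 0.286 ⇒ Q<K, forward
Step 1:
                    C           X
  I            0.1011     0.01472
  C          -0.06659      0.1998
  E           0.03451      0.2145
  solve Keq expr → x = 0.06659; check Q = 0.286

Q₀ = 3.1548e-05; Q < K (proceeds forward)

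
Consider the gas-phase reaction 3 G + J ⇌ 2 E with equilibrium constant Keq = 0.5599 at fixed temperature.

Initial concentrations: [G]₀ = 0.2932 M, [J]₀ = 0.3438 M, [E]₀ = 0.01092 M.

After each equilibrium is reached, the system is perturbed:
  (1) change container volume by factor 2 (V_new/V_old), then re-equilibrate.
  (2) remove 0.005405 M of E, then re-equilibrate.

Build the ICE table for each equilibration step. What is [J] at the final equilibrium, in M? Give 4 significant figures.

Q₀ = 0.01376 vs Keq = 0.5599 ⇒ Q<K, forward
Step 1:
                  G         J         E
  init       0.2932    0.3438   0.01092
  Δ        -0.05703  -0.01901   0.03802
  eq         0.2362    0.3248   0.04894
  solve Keq expr → x = 0.01901; check Q = 0.5599
Then change container volume by factor 2 (V_new/V_old).
Step 2:
                  G         J         E
  init       0.1181    0.1624   0.02447
  Δ         0.01454  0.004846 -0.009692
  eq         0.1326    0.1672   0.01478
  solve Keq expr → x = -0.004846; check Q = 0.5599
Then remove 0.005405 M of E.
Step 3:
                  G         J         E
  init       0.1326    0.1672  0.009374
  Δ       -0.006393 -0.002131  0.004262
  eq         0.1262    0.1651   0.01364
  solve Keq expr → x = 0.002131; check Q = 0.5599

[J]_eq = 0.1651 M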